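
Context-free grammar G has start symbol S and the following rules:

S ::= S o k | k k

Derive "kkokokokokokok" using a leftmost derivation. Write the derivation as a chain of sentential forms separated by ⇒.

S ⇒ Sok ⇒ Sokok ⇒ Sokokok ⇒ Sokokokok ⇒ Sokokokokok ⇒ Sokokokokokok ⇒ kkokokokokokok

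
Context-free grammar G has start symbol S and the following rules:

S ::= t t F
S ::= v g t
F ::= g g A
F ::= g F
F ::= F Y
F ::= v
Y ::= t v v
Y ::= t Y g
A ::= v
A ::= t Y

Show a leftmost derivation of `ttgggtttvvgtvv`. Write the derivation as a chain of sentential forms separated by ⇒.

S ⇒ ttF   [S ::= t t F]
ttF ⇒ ttgF   [F ::= g F]
ttgF ⇒ ttgFY   [F ::= F Y]
ttgFY ⇒ ttgggAY   [F ::= g g A]
ttgggAY ⇒ ttgggtYY   [A ::= t Y]
ttgggtYY ⇒ ttgggttYgY   [Y ::= t Y g]
ttgggttYgY ⇒ ttgggtttvvgY   [Y ::= t v v]
ttgggtttvvgY ⇒ ttgggtttvvgtvv   [Y ::= t v v]

S ⇒ ttF ⇒ ttgF ⇒ ttgFY ⇒ ttgggAY ⇒ ttgggtYY ⇒ ttgggttYgY ⇒ ttgggtttvvgY ⇒ ttgggtttvvgtvv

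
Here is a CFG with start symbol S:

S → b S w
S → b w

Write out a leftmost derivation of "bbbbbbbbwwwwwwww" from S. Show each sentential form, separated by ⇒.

S ⇒ bSw ⇒ bbSww ⇒ bbbSwww ⇒ bbbbSwwww ⇒ bbbbbSwwwww ⇒ bbbbbbSwwwwww ⇒ bbbbbbbSwwwwwww ⇒ bbbbbbbbwwwwwwww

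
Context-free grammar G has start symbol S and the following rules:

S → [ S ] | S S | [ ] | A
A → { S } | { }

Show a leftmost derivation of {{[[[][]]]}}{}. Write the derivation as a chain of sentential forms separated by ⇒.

S ⇒ SS   [S → S S]
SS ⇒ AS   [S → A]
AS ⇒ {S}S   [A → { S }]
{S}S ⇒ {A}S   [S → A]
{A}S ⇒ {{S}}S   [A → { S }]
{{S}}S ⇒ {{[S]}}S   [S → [ S ]]
{{[S]}}S ⇒ {{[[S]]}}S   [S → [ S ]]
{{[[S]]}}S ⇒ {{[[SS]]}}S   [S → S S]
{{[[SS]]}}S ⇒ {{[[[]S]]}}S   [S → [ ]]
{{[[[]S]]}}S ⇒ {{[[[][]]]}}S   [S → [ ]]
{{[[[][]]]}}S ⇒ {{[[[][]]]}}A   [S → A]
{{[[[][]]]}}A ⇒ {{[[[][]]]}}{}   [A → { }]

S⇒SS⇒AS⇒{S}S⇒{A}S⇒{{S}}S⇒{{[S]}}S⇒{{[[S]]}}S⇒{{[[SS]]}}S⇒{{[[[]S]]}}S⇒{{[[[][]]]}}S⇒{{[[[][]]]}}A⇒{{[[[][]]]}}{}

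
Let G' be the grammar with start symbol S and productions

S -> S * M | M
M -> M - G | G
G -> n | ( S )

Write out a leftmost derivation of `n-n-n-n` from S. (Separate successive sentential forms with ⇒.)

S ⇒ M ⇒ M-G ⇒ M-G-G ⇒ M-G-G-G ⇒ G-G-G-G ⇒ n-G-G-G ⇒ n-n-G-G ⇒ n-n-n-G ⇒ n-n-n-n

S ⇒ M   [S -> M]
M ⇒ M-G   [M -> M - G]
M-G ⇒ M-G-G   [M -> M - G]
M-G-G ⇒ M-G-G-G   [M -> M - G]
M-G-G-G ⇒ G-G-G-G   [M -> G]
G-G-G-G ⇒ n-G-G-G   [G -> n]
n-G-G-G ⇒ n-n-G-G   [G -> n]
n-n-G-G ⇒ n-n-n-G   [G -> n]
n-n-n-G ⇒ n-n-n-n   [G -> n]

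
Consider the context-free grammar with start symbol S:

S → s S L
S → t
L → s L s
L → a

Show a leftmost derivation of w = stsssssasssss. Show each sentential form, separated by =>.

S => sSL => stL => stsLs => stssLss => stsssLsss => stssssLssss => stsssssLsssss => stsssssasssss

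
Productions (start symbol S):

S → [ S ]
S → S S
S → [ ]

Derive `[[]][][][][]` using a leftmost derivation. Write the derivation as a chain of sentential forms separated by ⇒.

S ⇒ SS   [S → S S]
SS ⇒ SSS   [S → S S]
SSS ⇒ SSSS   [S → S S]
SSSS ⇒ SSSSS   [S → S S]
SSSSS ⇒ [S]SSSS   [S → [ S ]]
[S]SSSS ⇒ [[]]SSSS   [S → [ ]]
[[]]SSSS ⇒ [[]][]SSS   [S → [ ]]
[[]][]SSS ⇒ [[]][][]SS   [S → [ ]]
[[]][][]SS ⇒ [[]][][][]S   [S → [ ]]
[[]][][][]S ⇒ [[]][][][][]   [S → [ ]]

S ⇒ SS ⇒ SSS ⇒ SSSS ⇒ SSSSS ⇒ [S]SSSS ⇒ [[]]SSSS ⇒ [[]][]SSS ⇒ [[]][][]SS ⇒ [[]][][][]S ⇒ [[]][][][][]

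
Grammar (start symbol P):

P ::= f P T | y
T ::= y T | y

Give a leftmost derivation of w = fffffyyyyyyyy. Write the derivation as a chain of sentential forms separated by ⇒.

P⇒fPT⇒ffPTT⇒fffPTTT⇒ffffPTTTT⇒fffffPTTTTT⇒fffffyTTTTT⇒fffffyyTTTTT⇒fffffyyyTTTT⇒fffffyyyyTTTT⇒fffffyyyyyTTT⇒fffffyyyyyyTT⇒fffffyyyyyyyT⇒fffffyyyyyyyy

P ⇒ fPT   [P ::= f P T]
fPT ⇒ ffPTT   [P ::= f P T]
ffPTT ⇒ fffPTTT   [P ::= f P T]
fffPTTT ⇒ ffffPTTTT   [P ::= f P T]
ffffPTTTT ⇒ fffffPTTTTT   [P ::= f P T]
fffffPTTTTT ⇒ fffffyTTTTT   [P ::= y]
fffffyTTTTT ⇒ fffffyyTTTTT   [T ::= y T]
fffffyyTTTTT ⇒ fffffyyyTTTT   [T ::= y]
fffffyyyTTTT ⇒ fffffyyyyTTTT   [T ::= y T]
fffffyyyyTTTT ⇒ fffffyyyyyTTT   [T ::= y]
fffffyyyyyTTT ⇒ fffffyyyyyyTT   [T ::= y]
fffffyyyyyyTT ⇒ fffffyyyyyyyT   [T ::= y]
fffffyyyyyyyT ⇒ fffffyyyyyyyy   [T ::= y]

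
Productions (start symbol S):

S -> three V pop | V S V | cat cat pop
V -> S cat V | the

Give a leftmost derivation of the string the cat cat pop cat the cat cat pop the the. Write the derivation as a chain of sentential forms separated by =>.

S => V S V => the S V => the V S V V => the S cat V S V V => the cat cat pop cat V S V V => the cat cat pop cat the S V V => the cat cat pop cat the cat cat pop V V => the cat cat pop cat the cat cat pop the V => the cat cat pop cat the cat cat pop the the

S => V S V   [S -> V S V]
V S V => the S V   [V -> the]
the S V => the V S V V   [S -> V S V]
the V S V V => the S cat V S V V   [V -> S cat V]
the S cat V S V V => the cat cat pop cat V S V V   [S -> cat cat pop]
the cat cat pop cat V S V V => the cat cat pop cat the S V V   [V -> the]
the cat cat pop cat the S V V => the cat cat pop cat the cat cat pop V V   [S -> cat cat pop]
the cat cat pop cat the cat cat pop V V => the cat cat pop cat the cat cat pop the V   [V -> the]
the cat cat pop cat the cat cat pop the V => the cat cat pop cat the cat cat pop the the   [V -> the]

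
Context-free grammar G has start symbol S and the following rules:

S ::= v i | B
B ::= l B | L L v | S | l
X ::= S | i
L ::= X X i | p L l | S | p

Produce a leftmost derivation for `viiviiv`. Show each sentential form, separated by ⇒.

S⇒B⇒LLv⇒SLv⇒viLv⇒viXXiv⇒viiXiv⇒viiSiv⇒viiviiv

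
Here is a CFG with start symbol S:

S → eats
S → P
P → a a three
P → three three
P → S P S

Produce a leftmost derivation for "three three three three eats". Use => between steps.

S => P => S P S => P P S => three three P S => three three three three S => three three three three eats

S => P   [S → P]
P => S P S   [P → S P S]
S P S => P P S   [S → P]
P P S => three three P S   [P → three three]
three three P S => three three three three S   [P → three three]
three three three three S => three three three three eats   [S → eats]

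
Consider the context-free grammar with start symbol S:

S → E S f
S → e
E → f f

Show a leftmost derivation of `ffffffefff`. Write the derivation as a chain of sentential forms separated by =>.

S=>ESf=>ffSf=>ffESff=>ffffSff=>ffffESfff=>ffffffSfff=>ffffffefff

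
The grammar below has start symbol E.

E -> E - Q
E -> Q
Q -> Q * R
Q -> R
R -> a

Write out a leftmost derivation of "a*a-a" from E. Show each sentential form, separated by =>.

E => E-Q => Q-Q => Q*R-Q => R*R-Q => a*R-Q => a*a-Q => a*a-R => a*a-a

E => E-Q   [E -> E - Q]
E-Q => Q-Q   [E -> Q]
Q-Q => Q*R-Q   [Q -> Q * R]
Q*R-Q => R*R-Q   [Q -> R]
R*R-Q => a*R-Q   [R -> a]
a*R-Q => a*a-Q   [R -> a]
a*a-Q => a*a-R   [Q -> R]
a*a-R => a*a-a   [R -> a]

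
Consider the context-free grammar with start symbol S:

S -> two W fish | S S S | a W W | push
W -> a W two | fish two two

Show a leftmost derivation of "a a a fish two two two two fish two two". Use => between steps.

S => a W W => a a W two W => a a a W two two W => a a a fish two two two two W => a a a fish two two two two fish two two

S => a W W   [S -> a W W]
a W W => a a W two W   [W -> a W two]
a a W two W => a a a W two two W   [W -> a W two]
a a a W two two W => a a a fish two two two two W   [W -> fish two two]
a a a fish two two two two W => a a a fish two two two two fish two two   [W -> fish two two]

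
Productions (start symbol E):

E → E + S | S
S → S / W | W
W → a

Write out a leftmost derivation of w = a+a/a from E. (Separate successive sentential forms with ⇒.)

E ⇒ E+S   [E → E + S]
E+S ⇒ S+S   [E → S]
S+S ⇒ W+S   [S → W]
W+S ⇒ a+S   [W → a]
a+S ⇒ a+S/W   [S → S / W]
a+S/W ⇒ a+W/W   [S → W]
a+W/W ⇒ a+a/W   [W → a]
a+a/W ⇒ a+a/a   [W → a]

E ⇒ E+S ⇒ S+S ⇒ W+S ⇒ a+S ⇒ a+S/W ⇒ a+W/W ⇒ a+a/W ⇒ a+a/a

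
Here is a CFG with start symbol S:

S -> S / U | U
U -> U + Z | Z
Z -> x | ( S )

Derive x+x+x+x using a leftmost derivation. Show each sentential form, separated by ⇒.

S ⇒ U   [S -> U]
U ⇒ U+Z   [U -> U + Z]
U+Z ⇒ U+Z+Z   [U -> U + Z]
U+Z+Z ⇒ U+Z+Z+Z   [U -> U + Z]
U+Z+Z+Z ⇒ Z+Z+Z+Z   [U -> Z]
Z+Z+Z+Z ⇒ x+Z+Z+Z   [Z -> x]
x+Z+Z+Z ⇒ x+x+Z+Z   [Z -> x]
x+x+Z+Z ⇒ x+x+x+Z   [Z -> x]
x+x+x+Z ⇒ x+x+x+x   [Z -> x]

S⇒U⇒U+Z⇒U+Z+Z⇒U+Z+Z+Z⇒Z+Z+Z+Z⇒x+Z+Z+Z⇒x+x+Z+Z⇒x+x+x+Z⇒x+x+x+x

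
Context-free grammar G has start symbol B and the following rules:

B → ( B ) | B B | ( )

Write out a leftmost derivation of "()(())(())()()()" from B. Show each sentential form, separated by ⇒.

B ⇒ BB ⇒ ()B ⇒ ()BB ⇒ ()BBB ⇒ ()BBBB ⇒ ()(B)BBB ⇒ ()(())BBB ⇒ ()(())(B)BB ⇒ ()(())(())BB ⇒ ()(())(())()B ⇒ ()(())(())()BB ⇒ ()(())(())()()B ⇒ ()(())(())()()()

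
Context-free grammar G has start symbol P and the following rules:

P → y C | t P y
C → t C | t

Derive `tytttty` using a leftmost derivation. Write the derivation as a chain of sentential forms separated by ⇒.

P ⇒ tPy ⇒ tyCy ⇒ tytCy ⇒ tyttCy ⇒ tytttCy ⇒ tytttty

P ⇒ tPy   [P → t P y]
tPy ⇒ tyCy   [P → y C]
tyCy ⇒ tytCy   [C → t C]
tytCy ⇒ tyttCy   [C → t C]
tyttCy ⇒ tytttCy   [C → t C]
tytttCy ⇒ tytttty   [C → t]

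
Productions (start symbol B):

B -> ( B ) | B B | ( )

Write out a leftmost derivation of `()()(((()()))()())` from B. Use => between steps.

B=>BB=>()B=>()BB=>()()B=>()()(B)=>()()(BB)=>()()(BBB)=>()()((B)BB)=>()()(((B))BB)=>()()(((BB))BB)=>()()(((()B))BB)=>()()(((()()))BB)=>()()(((()()))()B)=>()()(((()()))()())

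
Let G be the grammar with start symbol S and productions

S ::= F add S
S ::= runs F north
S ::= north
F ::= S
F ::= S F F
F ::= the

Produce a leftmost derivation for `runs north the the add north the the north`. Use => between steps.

S => runs F north => runs S F F north => runs F add S F F north => runs S F F add S F F north => runs north F F add S F F north => runs north the F add S F F north => runs north the the add S F F north => runs north the the add north F F north => runs north the the add north the F north => runs north the the add north the the north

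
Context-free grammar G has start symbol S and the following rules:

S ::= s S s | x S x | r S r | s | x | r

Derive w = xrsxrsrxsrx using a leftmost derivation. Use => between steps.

S => xSx => xrSrx => xrsSsrx => xrsxSxsrx => xrsxrSrxsrx => xrsxrsrxsrx

S => xSx   [S ::= x S x]
xSx => xrSrx   [S ::= r S r]
xrSrx => xrsSsrx   [S ::= s S s]
xrsSsrx => xrsxSxsrx   [S ::= x S x]
xrsxSxsrx => xrsxrSrxsrx   [S ::= r S r]
xrsxrSrxsrx => xrsxrsrxsrx   [S ::= s]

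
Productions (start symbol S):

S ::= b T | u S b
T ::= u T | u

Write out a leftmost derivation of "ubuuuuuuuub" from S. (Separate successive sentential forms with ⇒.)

S ⇒ uSb ⇒ ubTb ⇒ ubuTb ⇒ ubuuTb ⇒ ubuuuTb ⇒ ubuuuuTb ⇒ ubuuuuuTb ⇒ ubuuuuuuTb ⇒ ubuuuuuuuTb ⇒ ubuuuuuuuub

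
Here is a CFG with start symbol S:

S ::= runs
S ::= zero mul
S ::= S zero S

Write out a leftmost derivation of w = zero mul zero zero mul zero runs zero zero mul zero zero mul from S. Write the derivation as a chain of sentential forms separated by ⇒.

S ⇒ S zero S ⇒ S zero S zero S ⇒ S zero S zero S zero S ⇒ S zero S zero S zero S zero S ⇒ zero mul zero S zero S zero S zero S ⇒ zero mul zero zero mul zero S zero S zero S ⇒ zero mul zero zero mul zero runs zero S zero S ⇒ zero mul zero zero mul zero runs zero zero mul zero S ⇒ zero mul zero zero mul zero runs zero zero mul zero zero mul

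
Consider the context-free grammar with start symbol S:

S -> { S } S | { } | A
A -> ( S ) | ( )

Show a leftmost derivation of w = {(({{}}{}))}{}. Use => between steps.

S => {S}S => {A}S => {(S)}S => {(A)}S => {((S))}S => {(({S}S))}S => {(({{}}S))}S => {(({{}}{}))}S => {(({{}}{}))}{}

S => {S}S   [S -> { S } S]
{S}S => {A}S   [S -> A]
{A}S => {(S)}S   [A -> ( S )]
{(S)}S => {(A)}S   [S -> A]
{(A)}S => {((S))}S   [A -> ( S )]
{((S))}S => {(({S}S))}S   [S -> { S } S]
{(({S}S))}S => {(({{}}S))}S   [S -> { }]
{(({{}}S))}S => {(({{}}{}))}S   [S -> { }]
{(({{}}{}))}S => {(({{}}{}))}{}   [S -> { }]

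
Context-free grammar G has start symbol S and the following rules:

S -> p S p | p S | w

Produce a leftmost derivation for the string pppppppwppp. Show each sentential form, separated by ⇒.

S⇒pSp⇒ppSpp⇒pppSpp⇒ppppSpp⇒pppppSppp⇒ppppppSppp⇒pppppppSppp⇒pppppppwppp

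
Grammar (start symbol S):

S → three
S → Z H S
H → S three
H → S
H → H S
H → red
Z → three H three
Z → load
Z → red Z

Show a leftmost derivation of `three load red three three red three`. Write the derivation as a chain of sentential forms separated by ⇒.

S ⇒ Z H S   [S → Z H S]
Z H S ⇒ three H three H S   [Z → three H three]
three H three H S ⇒ three S three H S   [H → S]
three S three H S ⇒ three Z H S three H S   [S → Z H S]
three Z H S three H S ⇒ three load H S three H S   [Z → load]
three load H S three H S ⇒ three load red S three H S   [H → red]
three load red S three H S ⇒ three load red three three H S   [S → three]
three load red three three H S ⇒ three load red three three red S   [H → red]
three load red three three red S ⇒ three load red three three red three   [S → three]

S ⇒ Z H S ⇒ three H three H S ⇒ three S three H S ⇒ three Z H S three H S ⇒ three load H S three H S ⇒ three load red S three H S ⇒ three load red three three H S ⇒ three load red three three red S ⇒ three load red three three red three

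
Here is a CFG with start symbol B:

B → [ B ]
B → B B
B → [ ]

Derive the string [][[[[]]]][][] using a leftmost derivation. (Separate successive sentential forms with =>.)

B => BB   [B → B B]
BB => BBB   [B → B B]
BBB => BBBB   [B → B B]
BBBB => []BBB   [B → [ ]]
[]BBB => [][B]BB   [B → [ B ]]
[][B]BB => [][[B]]BB   [B → [ B ]]
[][[B]]BB => [][[[B]]]BB   [B → [ B ]]
[][[[B]]]BB => [][[[[]]]]BB   [B → [ ]]
[][[[[]]]]BB => [][[[[]]]][]B   [B → [ ]]
[][[[[]]]][]B => [][[[[]]]][][]   [B → [ ]]

B=>BB=>BBB=>BBBB=>[]BBB=>[][B]BB=>[][[B]]BB=>[][[[B]]]BB=>[][[[[]]]]BB=>[][[[[]]]][]B=>[][[[[]]]][][]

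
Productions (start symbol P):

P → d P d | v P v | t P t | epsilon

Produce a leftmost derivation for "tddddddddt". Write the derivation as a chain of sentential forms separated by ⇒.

P⇒tPt⇒tdPdt⇒tddPddt⇒tdddPdddt⇒tddddPddddt⇒tddddddddt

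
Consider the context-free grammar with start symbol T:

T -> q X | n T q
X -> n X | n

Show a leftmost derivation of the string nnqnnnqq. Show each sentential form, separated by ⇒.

T ⇒ nTq   [T -> n T q]
nTq ⇒ nnTqq   [T -> n T q]
nnTqq ⇒ nnqXqq   [T -> q X]
nnqXqq ⇒ nnqnXqq   [X -> n X]
nnqnXqq ⇒ nnqnnXqq   [X -> n X]
nnqnnXqq ⇒ nnqnnnqq   [X -> n]

T⇒nTq⇒nnTqq⇒nnqXqq⇒nnqnXqq⇒nnqnnXqq⇒nnqnnnqq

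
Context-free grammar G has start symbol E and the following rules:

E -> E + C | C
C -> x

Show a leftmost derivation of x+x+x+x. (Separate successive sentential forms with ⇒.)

E ⇒ E+C ⇒ E+C+C ⇒ E+C+C+C ⇒ C+C+C+C ⇒ x+C+C+C ⇒ x+x+C+C ⇒ x+x+x+C ⇒ x+x+x+x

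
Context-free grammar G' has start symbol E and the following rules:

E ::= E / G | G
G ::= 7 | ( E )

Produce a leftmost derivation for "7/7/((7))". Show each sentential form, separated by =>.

E => E/G => E/G/G => G/G/G => 7/G/G => 7/7/G => 7/7/(E) => 7/7/(G) => 7/7/((E)) => 7/7/((G)) => 7/7/((7))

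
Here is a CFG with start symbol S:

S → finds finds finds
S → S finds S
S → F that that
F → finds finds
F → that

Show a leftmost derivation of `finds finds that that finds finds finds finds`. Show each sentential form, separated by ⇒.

S ⇒ S finds S ⇒ F that that finds S ⇒ finds finds that that finds S ⇒ finds finds that that finds finds finds finds

S ⇒ S finds S   [S → S finds S]
S finds S ⇒ F that that finds S   [S → F that that]
F that that finds S ⇒ finds finds that that finds S   [F → finds finds]
finds finds that that finds S ⇒ finds finds that that finds finds finds finds   [S → finds finds finds]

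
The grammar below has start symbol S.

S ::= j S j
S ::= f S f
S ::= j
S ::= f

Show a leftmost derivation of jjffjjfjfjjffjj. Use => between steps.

S=>jSj=>jjSjj=>jjfSfjj=>jjffSffjj=>jjffjSjffjj=>jjffjjSjjffjj=>jjffjjfSfjjffjj=>jjffjjfjfjjffjj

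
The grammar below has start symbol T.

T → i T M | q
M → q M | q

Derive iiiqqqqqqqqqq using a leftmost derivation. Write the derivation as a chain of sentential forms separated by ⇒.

T ⇒ iTM ⇒ iiTMM ⇒ iiiTMMM ⇒ iiiqMMM ⇒ iiiqqMM ⇒ iiiqqqMM ⇒ iiiqqqqMM ⇒ iiiqqqqqM ⇒ iiiqqqqqqM ⇒ iiiqqqqqqqM ⇒ iiiqqqqqqqqM ⇒ iiiqqqqqqqqqM ⇒ iiiqqqqqqqqqq

T ⇒ iTM   [T → i T M]
iTM ⇒ iiTMM   [T → i T M]
iiTMM ⇒ iiiTMMM   [T → i T M]
iiiTMMM ⇒ iiiqMMM   [T → q]
iiiqMMM ⇒ iiiqqMM   [M → q]
iiiqqMM ⇒ iiiqqqMM   [M → q M]
iiiqqqMM ⇒ iiiqqqqMM   [M → q M]
iiiqqqqMM ⇒ iiiqqqqqM   [M → q]
iiiqqqqqM ⇒ iiiqqqqqqM   [M → q M]
iiiqqqqqqM ⇒ iiiqqqqqqqM   [M → q M]
iiiqqqqqqqM ⇒ iiiqqqqqqqqM   [M → q M]
iiiqqqqqqqqM ⇒ iiiqqqqqqqqqM   [M → q M]
iiiqqqqqqqqqM ⇒ iiiqqqqqqqqqq   [M → q]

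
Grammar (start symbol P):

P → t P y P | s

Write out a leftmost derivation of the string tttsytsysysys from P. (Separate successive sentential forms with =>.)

P => tPyP   [P → t P y P]
tPyP => ttPyPyP   [P → t P y P]
ttPyPyP => tttPyPyPyP   [P → t P y P]
tttPyPyPyP => tttsyPyPyP   [P → s]
tttsyPyPyP => tttsytPyPyPyP   [P → t P y P]
tttsytPyPyPyP => tttsytsyPyPyP   [P → s]
tttsytsyPyPyP => tttsytsysyPyP   [P → s]
tttsytsysyPyP => tttsytsysysyP   [P → s]
tttsytsysysyP => tttsytsysysys   [P → s]

P=>tPyP=>ttPyPyP=>tttPyPyPyP=>tttsyPyPyP=>tttsytPyPyPyP=>tttsytsyPyPyP=>tttsytsysyPyP=>tttsytsysysyP=>tttsytsysysys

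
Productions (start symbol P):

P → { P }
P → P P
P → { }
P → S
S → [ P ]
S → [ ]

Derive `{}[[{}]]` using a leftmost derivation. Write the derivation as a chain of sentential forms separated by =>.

P => PP   [P → P P]
PP => {}P   [P → { }]
{}P => {}S   [P → S]
{}S => {}[P]   [S → [ P ]]
{}[P] => {}[S]   [P → S]
{}[S] => {}[[P]]   [S → [ P ]]
{}[[P]] => {}[[{}]]   [P → { }]

P=>PP=>{}P=>{}S=>{}[P]=>{}[S]=>{}[[P]]=>{}[[{}]]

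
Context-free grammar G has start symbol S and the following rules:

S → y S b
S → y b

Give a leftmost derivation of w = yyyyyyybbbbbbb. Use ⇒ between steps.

S⇒ySb⇒yySbb⇒yyySbbb⇒yyyySbbbb⇒yyyyySbbbbb⇒yyyyyySbbbbbb⇒yyyyyyybbbbbbb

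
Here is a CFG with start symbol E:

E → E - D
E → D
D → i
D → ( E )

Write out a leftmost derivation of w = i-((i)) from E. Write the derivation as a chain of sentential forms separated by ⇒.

E ⇒ E-D   [E → E - D]
E-D ⇒ D-D   [E → D]
D-D ⇒ i-D   [D → i]
i-D ⇒ i-(E)   [D → ( E )]
i-(E) ⇒ i-(D)   [E → D]
i-(D) ⇒ i-((E))   [D → ( E )]
i-((E)) ⇒ i-((D))   [E → D]
i-((D)) ⇒ i-((i))   [D → i]

E ⇒ E-D ⇒ D-D ⇒ i-D ⇒ i-(E) ⇒ i-(D) ⇒ i-((E)) ⇒ i-((D)) ⇒ i-((i))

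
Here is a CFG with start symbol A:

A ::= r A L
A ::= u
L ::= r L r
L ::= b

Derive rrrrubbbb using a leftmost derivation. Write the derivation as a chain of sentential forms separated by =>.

A => rAL => rrALL => rrrALLL => rrrrALLLL => rrrruLLLL => rrrrubLLL => rrrrubbLL => rrrrubbbL => rrrrubbbb

A => rAL   [A ::= r A L]
rAL => rrALL   [A ::= r A L]
rrALL => rrrALLL   [A ::= r A L]
rrrALLL => rrrrALLLL   [A ::= r A L]
rrrrALLLL => rrrruLLLL   [A ::= u]
rrrruLLLL => rrrrubLLL   [L ::= b]
rrrrubLLL => rrrrubbLL   [L ::= b]
rrrrubbLL => rrrrubbbL   [L ::= b]
rrrrubbbL => rrrrubbbb   [L ::= b]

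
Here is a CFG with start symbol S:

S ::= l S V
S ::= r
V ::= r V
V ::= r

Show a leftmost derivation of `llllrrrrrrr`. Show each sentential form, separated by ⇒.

S ⇒ lSV   [S ::= l S V]
lSV ⇒ llSVV   [S ::= l S V]
llSVV ⇒ lllSVVV   [S ::= l S V]
lllSVVV ⇒ llllSVVVV   [S ::= l S V]
llllSVVVV ⇒ llllrVVVV   [S ::= r]
llllrVVVV ⇒ llllrrVVVV   [V ::= r V]
llllrrVVVV ⇒ llllrrrVVV   [V ::= r]
llllrrrVVV ⇒ llllrrrrVV   [V ::= r]
llllrrrrVV ⇒ llllrrrrrV   [V ::= r]
llllrrrrrV ⇒ llllrrrrrrV   [V ::= r V]
llllrrrrrrV ⇒ llllrrrrrrr   [V ::= r]

S ⇒ lSV ⇒ llSVV ⇒ lllSVVV ⇒ llllSVVVV ⇒ llllrVVVV ⇒ llllrrVVVV ⇒ llllrrrVVV ⇒ llllrrrrVV ⇒ llllrrrrrV ⇒ llllrrrrrrV ⇒ llllrrrrrrr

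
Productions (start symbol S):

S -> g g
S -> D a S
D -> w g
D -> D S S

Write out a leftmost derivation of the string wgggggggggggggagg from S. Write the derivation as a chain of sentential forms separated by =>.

S=>DaS=>DSSaS=>DSSSSaS=>DSSSSSSaS=>wgSSSSSSaS=>wgggSSSSSaS=>wgggggSSSSaS=>wgggggggSSSaS=>wgggggggggSSaS=>wgggggggggggSaS=>wgggggggggggggaS=>wgggggggggggggagg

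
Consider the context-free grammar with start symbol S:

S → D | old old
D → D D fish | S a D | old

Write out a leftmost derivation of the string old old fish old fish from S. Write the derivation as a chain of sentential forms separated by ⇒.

S ⇒ D ⇒ D D fish ⇒ D D fish D fish ⇒ old D fish D fish ⇒ old old fish D fish ⇒ old old fish old fish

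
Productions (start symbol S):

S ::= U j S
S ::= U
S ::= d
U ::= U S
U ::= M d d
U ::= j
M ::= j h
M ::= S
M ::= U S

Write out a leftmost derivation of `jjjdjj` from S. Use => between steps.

S => UjS => jjS => jjUjS => jjUSjS => jjjSjS => jjjdjS => jjjdjU => jjjdjj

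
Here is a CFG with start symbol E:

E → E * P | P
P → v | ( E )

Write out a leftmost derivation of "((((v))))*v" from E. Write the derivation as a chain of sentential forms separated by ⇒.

E ⇒ E*P   [E → E * P]
E*P ⇒ P*P   [E → P]
P*P ⇒ (E)*P   [P → ( E )]
(E)*P ⇒ (P)*P   [E → P]
(P)*P ⇒ ((E))*P   [P → ( E )]
((E))*P ⇒ ((P))*P   [E → P]
((P))*P ⇒ (((E)))*P   [P → ( E )]
(((E)))*P ⇒ (((P)))*P   [E → P]
(((P)))*P ⇒ ((((E))))*P   [P → ( E )]
((((E))))*P ⇒ ((((P))))*P   [E → P]
((((P))))*P ⇒ ((((v))))*P   [P → v]
((((v))))*P ⇒ ((((v))))*v   [P → v]

E ⇒ E*P ⇒ P*P ⇒ (E)*P ⇒ (P)*P ⇒ ((E))*P ⇒ ((P))*P ⇒ (((E)))*P ⇒ (((P)))*P ⇒ ((((E))))*P ⇒ ((((P))))*P ⇒ ((((v))))*P ⇒ ((((v))))*v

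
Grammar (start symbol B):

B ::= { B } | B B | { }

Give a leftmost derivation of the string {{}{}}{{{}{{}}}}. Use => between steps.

B => BB   [B ::= B B]
BB => {B}B   [B ::= { B }]
{B}B => {BB}B   [B ::= B B]
{BB}B => {{}B}B   [B ::= { }]
{{}B}B => {{}{}}B   [B ::= { }]
{{}{}}B => {{}{}}{B}   [B ::= { B }]
{{}{}}{B} => {{}{}}{{B}}   [B ::= { B }]
{{}{}}{{B}} => {{}{}}{{BB}}   [B ::= B B]
{{}{}}{{BB}} => {{}{}}{{{}B}}   [B ::= { }]
{{}{}}{{{}B}} => {{}{}}{{{}{B}}}   [B ::= { B }]
{{}{}}{{{}{B}}} => {{}{}}{{{}{{}}}}   [B ::= { }]

B => BB => {B}B => {BB}B => {{}B}B => {{}{}}B => {{}{}}{B} => {{}{}}{{B}} => {{}{}}{{BB}} => {{}{}}{{{}B}} => {{}{}}{{{}{B}}} => {{}{}}{{{}{{}}}}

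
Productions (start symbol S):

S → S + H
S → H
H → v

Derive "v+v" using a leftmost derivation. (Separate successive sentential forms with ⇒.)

S⇒S+H⇒H+H⇒v+H⇒v+v

S ⇒ S+H   [S → S + H]
S+H ⇒ H+H   [S → H]
H+H ⇒ v+H   [H → v]
v+H ⇒ v+v   [H → v]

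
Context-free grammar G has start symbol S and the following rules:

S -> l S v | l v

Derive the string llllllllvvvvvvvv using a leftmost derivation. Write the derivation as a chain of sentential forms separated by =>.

S => lSv   [S -> l S v]
lSv => llSvv   [S -> l S v]
llSvv => lllSvvv   [S -> l S v]
lllSvvv => llllSvvvv   [S -> l S v]
llllSvvvv => lllllSvvvvv   [S -> l S v]
lllllSvvvvv => llllllSvvvvvv   [S -> l S v]
llllllSvvvvvv => lllllllSvvvvvvv   [S -> l S v]
lllllllSvvvvvvv => llllllllvvvvvvvv   [S -> l v]

S => lSv => llSvv => lllSvvv => llllSvvvv => lllllSvvvvv => llllllSvvvvvv => lllllllSvvvvvvv => llllllllvvvvvvvv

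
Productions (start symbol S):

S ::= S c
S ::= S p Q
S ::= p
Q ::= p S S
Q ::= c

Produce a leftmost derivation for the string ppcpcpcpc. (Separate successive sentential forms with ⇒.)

S ⇒ SpQ   [S ::= S p Q]
SpQ ⇒ SpQpQ   [S ::= S p Q]
SpQpQ ⇒ SpQpQpQ   [S ::= S p Q]
SpQpQpQ ⇒ SpQpQpQpQ   [S ::= S p Q]
SpQpQpQpQ ⇒ ppQpQpQpQ   [S ::= p]
ppQpQpQpQ ⇒ ppcpQpQpQ   [Q ::= c]
ppcpQpQpQ ⇒ ppcpcpQpQ   [Q ::= c]
ppcpcpQpQ ⇒ ppcpcpcpQ   [Q ::= c]
ppcpcpcpQ ⇒ ppcpcpcpc   [Q ::= c]

S ⇒ SpQ ⇒ SpQpQ ⇒ SpQpQpQ ⇒ SpQpQpQpQ ⇒ ppQpQpQpQ ⇒ ppcpQpQpQ ⇒ ppcpcpQpQ ⇒ ppcpcpcpQ ⇒ ppcpcpcpc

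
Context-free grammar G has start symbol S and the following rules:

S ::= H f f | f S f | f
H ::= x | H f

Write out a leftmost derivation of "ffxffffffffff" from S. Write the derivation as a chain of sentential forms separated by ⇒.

S⇒fSf⇒ffSff⇒ffHffff⇒ffHfffff⇒ffHffffff⇒ffHfffffff⇒ffHffffffff⇒ffHfffffffff⇒ffHffffffffff⇒ffxffffffffff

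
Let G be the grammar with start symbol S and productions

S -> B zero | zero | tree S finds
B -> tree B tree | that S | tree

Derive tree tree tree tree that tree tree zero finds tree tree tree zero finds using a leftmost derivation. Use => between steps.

S => tree S finds => tree B zero finds => tree tree B tree zero finds => tree tree tree B tree tree zero finds => tree tree tree tree B tree tree tree zero finds => tree tree tree tree that S tree tree tree zero finds => tree tree tree tree that tree S finds tree tree tree zero finds => tree tree tree tree that tree B zero finds tree tree tree zero finds => tree tree tree tree that tree tree zero finds tree tree tree zero finds

S => tree S finds   [S -> tree S finds]
tree S finds => tree B zero finds   [S -> B zero]
tree B zero finds => tree tree B tree zero finds   [B -> tree B tree]
tree tree B tree zero finds => tree tree tree B tree tree zero finds   [B -> tree B tree]
tree tree tree B tree tree zero finds => tree tree tree tree B tree tree tree zero finds   [B -> tree B tree]
tree tree tree tree B tree tree tree zero finds => tree tree tree tree that S tree tree tree zero finds   [B -> that S]
tree tree tree tree that S tree tree tree zero finds => tree tree tree tree that tree S finds tree tree tree zero finds   [S -> tree S finds]
tree tree tree tree that tree S finds tree tree tree zero finds => tree tree tree tree that tree B zero finds tree tree tree zero finds   [S -> B zero]
tree tree tree tree that tree B zero finds tree tree tree zero finds => tree tree tree tree that tree tree zero finds tree tree tree zero finds   [B -> tree]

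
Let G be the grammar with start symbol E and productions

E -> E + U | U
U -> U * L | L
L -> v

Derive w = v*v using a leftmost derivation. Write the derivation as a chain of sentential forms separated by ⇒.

E ⇒ U ⇒ U*L ⇒ L*L ⇒ v*L ⇒ v*v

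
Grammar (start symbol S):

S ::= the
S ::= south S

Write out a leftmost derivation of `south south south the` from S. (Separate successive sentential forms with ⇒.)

S ⇒ south S ⇒ south south S ⇒ south south south S ⇒ south south south the

S ⇒ south S   [S ::= south S]
south S ⇒ south south S   [S ::= south S]
south south S ⇒ south south south S   [S ::= south S]
south south south S ⇒ south south south the   [S ::= the]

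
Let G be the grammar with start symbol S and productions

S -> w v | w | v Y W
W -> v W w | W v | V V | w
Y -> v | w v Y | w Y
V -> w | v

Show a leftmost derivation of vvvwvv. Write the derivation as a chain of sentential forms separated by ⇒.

S ⇒ vYW ⇒ vvW ⇒ vvWv ⇒ vvWvv ⇒ vvVVvv ⇒ vvvVvv ⇒ vvvwvv

S ⇒ vYW   [S -> v Y W]
vYW ⇒ vvW   [Y -> v]
vvW ⇒ vvWv   [W -> W v]
vvWv ⇒ vvWvv   [W -> W v]
vvWvv ⇒ vvVVvv   [W -> V V]
vvVVvv ⇒ vvvVvv   [V -> v]
vvvVvv ⇒ vvvwvv   [V -> w]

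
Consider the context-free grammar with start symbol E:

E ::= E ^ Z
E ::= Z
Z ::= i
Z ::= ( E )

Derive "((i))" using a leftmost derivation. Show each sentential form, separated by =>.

E => Z => (E) => (Z) => ((E)) => ((Z)) => ((i))

E => Z   [E ::= Z]
Z => (E)   [Z ::= ( E )]
(E) => (Z)   [E ::= Z]
(Z) => ((E))   [Z ::= ( E )]
((E)) => ((Z))   [E ::= Z]
((Z)) => ((i))   [Z ::= i]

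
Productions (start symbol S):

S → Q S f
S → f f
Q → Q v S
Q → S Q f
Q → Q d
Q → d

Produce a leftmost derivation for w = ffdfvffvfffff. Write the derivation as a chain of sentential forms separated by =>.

S => QSf   [S → Q S f]
QSf => QvSSf   [Q → Q v S]
QvSSf => QvSvSSf   [Q → Q v S]
QvSvSSf => SQfvSvSSf   [Q → S Q f]
SQfvSvSSf => ffQfvSvSSf   [S → f f]
ffQfvSvSSf => ffdfvSvSSf   [Q → d]
ffdfvSvSSf => ffdfvffvSSf   [S → f f]
ffdfvffvSSf => ffdfvffvffSf   [S → f f]
ffdfvffvffSf => ffdfvffvfffff   [S → f f]

S=>QSf=>QvSSf=>QvSvSSf=>SQfvSvSSf=>ffQfvSvSSf=>ffdfvSvSSf=>ffdfvffvSSf=>ffdfvffvffSf=>ffdfvffvfffff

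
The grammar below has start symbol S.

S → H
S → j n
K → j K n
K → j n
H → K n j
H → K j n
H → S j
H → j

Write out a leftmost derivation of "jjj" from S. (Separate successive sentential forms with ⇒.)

S ⇒ H   [S → H]
H ⇒ Sj   [H → S j]
Sj ⇒ Hj   [S → H]
Hj ⇒ Sjj   [H → S j]
Sjj ⇒ Hjj   [S → H]
Hjj ⇒ jjj   [H → j]

S ⇒ H ⇒ Sj ⇒ Hj ⇒ Sjj ⇒ Hjj ⇒ jjj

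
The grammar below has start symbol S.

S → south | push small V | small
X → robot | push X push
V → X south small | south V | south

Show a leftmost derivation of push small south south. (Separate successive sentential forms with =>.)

S => push small V   [S → push small V]
push small V => push small south V   [V → south V]
push small south V => push small south south   [V → south]

S => push small V => push small south V => push small south south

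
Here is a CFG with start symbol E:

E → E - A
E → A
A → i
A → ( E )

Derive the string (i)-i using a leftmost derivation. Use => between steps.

E => E-A => A-A => (E)-A => (A)-A => (i)-A => (i)-i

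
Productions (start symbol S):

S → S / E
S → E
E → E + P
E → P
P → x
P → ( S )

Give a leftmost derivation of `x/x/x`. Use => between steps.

S => S/E => S/E/E => E/E/E => P/E/E => x/E/E => x/P/E => x/x/E => x/x/P => x/x/x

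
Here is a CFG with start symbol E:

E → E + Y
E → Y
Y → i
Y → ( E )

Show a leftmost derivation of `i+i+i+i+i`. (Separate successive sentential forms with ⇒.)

E ⇒ E+Y   [E → E + Y]
E+Y ⇒ E+Y+Y   [E → E + Y]
E+Y+Y ⇒ E+Y+Y+Y   [E → E + Y]
E+Y+Y+Y ⇒ E+Y+Y+Y+Y   [E → E + Y]
E+Y+Y+Y+Y ⇒ Y+Y+Y+Y+Y   [E → Y]
Y+Y+Y+Y+Y ⇒ i+Y+Y+Y+Y   [Y → i]
i+Y+Y+Y+Y ⇒ i+i+Y+Y+Y   [Y → i]
i+i+Y+Y+Y ⇒ i+i+i+Y+Y   [Y → i]
i+i+i+Y+Y ⇒ i+i+i+i+Y   [Y → i]
i+i+i+i+Y ⇒ i+i+i+i+i   [Y → i]

E⇒E+Y⇒E+Y+Y⇒E+Y+Y+Y⇒E+Y+Y+Y+Y⇒Y+Y+Y+Y+Y⇒i+Y+Y+Y+Y⇒i+i+Y+Y+Y⇒i+i+i+Y+Y⇒i+i+i+i+Y⇒i+i+i+i+i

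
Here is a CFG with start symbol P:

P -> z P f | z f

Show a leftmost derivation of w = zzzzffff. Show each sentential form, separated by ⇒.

P⇒zPf⇒zzPff⇒zzzPfff⇒zzzzffff

P ⇒ zPf   [P -> z P f]
zPf ⇒ zzPff   [P -> z P f]
zzPff ⇒ zzzPfff   [P -> z P f]
zzzPfff ⇒ zzzzffff   [P -> z f]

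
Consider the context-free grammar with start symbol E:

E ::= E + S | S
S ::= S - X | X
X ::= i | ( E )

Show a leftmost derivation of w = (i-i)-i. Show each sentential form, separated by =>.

E => S   [E ::= S]
S => S-X   [S ::= S - X]
S-X => X-X   [S ::= X]
X-X => (E)-X   [X ::= ( E )]
(E)-X => (S)-X   [E ::= S]
(S)-X => (S-X)-X   [S ::= S - X]
(S-X)-X => (X-X)-X   [S ::= X]
(X-X)-X => (i-X)-X   [X ::= i]
(i-X)-X => (i-i)-X   [X ::= i]
(i-i)-X => (i-i)-i   [X ::= i]

E=>S=>S-X=>X-X=>(E)-X=>(S)-X=>(S-X)-X=>(X-X)-X=>(i-X)-X=>(i-i)-X=>(i-i)-i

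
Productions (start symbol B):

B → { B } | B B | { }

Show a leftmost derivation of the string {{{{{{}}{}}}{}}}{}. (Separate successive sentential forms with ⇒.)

B⇒BB⇒{B}B⇒{{B}}B⇒{{BB}}B⇒{{{B}B}}B⇒{{{{B}}B}}B⇒{{{{BB}}B}}B⇒{{{{{B}B}}B}}B⇒{{{{{{}}B}}B}}B⇒{{{{{{}}{}}}B}}B⇒{{{{{{}}{}}}{}}}B⇒{{{{{{}}{}}}{}}}{}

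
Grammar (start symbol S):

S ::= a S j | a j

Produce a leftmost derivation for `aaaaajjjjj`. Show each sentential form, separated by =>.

S => aSj   [S ::= a S j]
aSj => aaSjj   [S ::= a S j]
aaSjj => aaaSjjj   [S ::= a S j]
aaaSjjj => aaaaSjjjj   [S ::= a S j]
aaaaSjjjj => aaaaajjjjj   [S ::= a j]

S => aSj => aaSjj => aaaSjjj => aaaaSjjjj => aaaaajjjjj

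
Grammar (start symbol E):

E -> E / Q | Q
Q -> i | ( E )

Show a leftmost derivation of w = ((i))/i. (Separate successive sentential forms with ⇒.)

E ⇒ E/Q ⇒ Q/Q ⇒ (E)/Q ⇒ (Q)/Q ⇒ ((E))/Q ⇒ ((Q))/Q ⇒ ((i))/Q ⇒ ((i))/i

E ⇒ E/Q   [E -> E / Q]
E/Q ⇒ Q/Q   [E -> Q]
Q/Q ⇒ (E)/Q   [Q -> ( E )]
(E)/Q ⇒ (Q)/Q   [E -> Q]
(Q)/Q ⇒ ((E))/Q   [Q -> ( E )]
((E))/Q ⇒ ((Q))/Q   [E -> Q]
((Q))/Q ⇒ ((i))/Q   [Q -> i]
((i))/Q ⇒ ((i))/i   [Q -> i]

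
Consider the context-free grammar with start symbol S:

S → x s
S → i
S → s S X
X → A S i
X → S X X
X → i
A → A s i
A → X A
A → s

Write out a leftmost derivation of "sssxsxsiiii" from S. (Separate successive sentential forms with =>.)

S => sSX => ssSXX => sssSXXX => sssxsXXX => sssxsSXXXX => sssxsxsXXXX => sssxsxsiXXX => sssxsxsiiXX => sssxsxsiiiX => sssxsxsiiii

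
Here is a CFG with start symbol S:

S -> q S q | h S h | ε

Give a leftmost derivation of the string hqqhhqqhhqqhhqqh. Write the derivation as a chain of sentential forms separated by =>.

S=>hSh=>hqSqh=>hqqSqqh=>hqqhShqqh=>hqqhhShhqqh=>hqqhhqSqhhqqh=>hqqhhqqSqqhhqqh=>hqqhhqqhShqqhhqqh=>hqqhhqqhhqqhhqqh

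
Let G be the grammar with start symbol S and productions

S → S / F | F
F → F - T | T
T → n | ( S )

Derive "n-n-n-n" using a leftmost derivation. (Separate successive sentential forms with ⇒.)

S ⇒ F   [S → F]
F ⇒ F-T   [F → F - T]
F-T ⇒ F-T-T   [F → F - T]
F-T-T ⇒ F-T-T-T   [F → F - T]
F-T-T-T ⇒ T-T-T-T   [F → T]
T-T-T-T ⇒ n-T-T-T   [T → n]
n-T-T-T ⇒ n-n-T-T   [T → n]
n-n-T-T ⇒ n-n-n-T   [T → n]
n-n-n-T ⇒ n-n-n-n   [T → n]

S ⇒ F ⇒ F-T ⇒ F-T-T ⇒ F-T-T-T ⇒ T-T-T-T ⇒ n-T-T-T ⇒ n-n-T-T ⇒ n-n-n-T ⇒ n-n-n-n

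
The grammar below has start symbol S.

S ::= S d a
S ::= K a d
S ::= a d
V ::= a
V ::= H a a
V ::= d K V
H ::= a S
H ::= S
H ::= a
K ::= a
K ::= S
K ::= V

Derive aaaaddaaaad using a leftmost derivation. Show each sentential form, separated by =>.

S => Kad => Vad => Haaad => Saaad => Sdaaaad => Kaddaaaad => Vaddaaaad => Haaaddaaaad => aaaaddaaaad

S => Kad   [S ::= K a d]
Kad => Vad   [K ::= V]
Vad => Haaad   [V ::= H a a]
Haaad => Saaad   [H ::= S]
Saaad => Sdaaaad   [S ::= S d a]
Sdaaaad => Kaddaaaad   [S ::= K a d]
Kaddaaaad => Vaddaaaad   [K ::= V]
Vaddaaaad => Haaaddaaaad   [V ::= H a a]
Haaaddaaaad => aaaaddaaaad   [H ::= a]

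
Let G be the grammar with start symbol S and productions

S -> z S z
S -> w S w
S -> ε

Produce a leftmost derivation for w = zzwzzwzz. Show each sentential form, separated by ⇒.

S⇒zSz⇒zzSzz⇒zzwSwzz⇒zzwzSzwzz⇒zzwzzwzz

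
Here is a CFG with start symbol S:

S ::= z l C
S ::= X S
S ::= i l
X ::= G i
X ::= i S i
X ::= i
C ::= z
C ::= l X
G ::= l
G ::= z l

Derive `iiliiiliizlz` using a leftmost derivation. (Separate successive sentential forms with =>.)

S => XS => iSiS => iiliS => iiliXS => iiliiSiS => iiliiiliS => iiliiiliXS => iiliiiliiS => iiliiiliizlC => iiliiiliizlz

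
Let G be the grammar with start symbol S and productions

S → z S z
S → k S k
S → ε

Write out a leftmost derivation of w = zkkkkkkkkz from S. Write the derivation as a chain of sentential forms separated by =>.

S => zSz => zkSkz => zkkSkkz => zkkkSkkkz => zkkkkSkkkkz => zkkkkkkkkz

S => zSz   [S → z S z]
zSz => zkSkz   [S → k S k]
zkSkz => zkkSkkz   [S → k S k]
zkkSkkz => zkkkSkkkz   [S → k S k]
zkkkSkkkz => zkkkkSkkkkz   [S → k S k]
zkkkkSkkkkz => zkkkkkkkkz   [S → ε]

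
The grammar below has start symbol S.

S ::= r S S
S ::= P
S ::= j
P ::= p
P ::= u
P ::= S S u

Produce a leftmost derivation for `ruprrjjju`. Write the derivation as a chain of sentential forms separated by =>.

S => rSS   [S ::= r S S]
rSS => rPS   [S ::= P]
rPS => ruS   [P ::= u]
ruS => ruP   [S ::= P]
ruP => ruSSu   [P ::= S S u]
ruSSu => ruPSu   [S ::= P]
ruPSu => rupSu   [P ::= p]
rupSu => ruprSSu   [S ::= r S S]
ruprSSu => ruprrSSSu   [S ::= r S S]
ruprrSSSu => ruprrjSSu   [S ::= j]
ruprrjSSu => ruprrjjSu   [S ::= j]
ruprrjjSu => ruprrjjju   [S ::= j]

S => rSS => rPS => ruS => ruP => ruSSu => ruPSu => rupSu => ruprSSu => ruprrSSSu => ruprrjSSu => ruprrjjSu => ruprrjjju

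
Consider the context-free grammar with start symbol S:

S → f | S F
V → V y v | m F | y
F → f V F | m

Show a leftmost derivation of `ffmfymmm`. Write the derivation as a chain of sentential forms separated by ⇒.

S ⇒ SF ⇒ SFF ⇒ fFF ⇒ ffVFF ⇒ ffmFFF ⇒ ffmfVFFF ⇒ ffmfyFFF ⇒ ffmfymFF ⇒ ffmfymmF ⇒ ffmfymmm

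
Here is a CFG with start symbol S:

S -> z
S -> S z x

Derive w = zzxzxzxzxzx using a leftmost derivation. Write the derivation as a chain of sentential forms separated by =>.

S=>Szx=>Szxzx=>Szxzxzx=>Szxzxzxzx=>Szxzxzxzxzx=>zzxzxzxzxzx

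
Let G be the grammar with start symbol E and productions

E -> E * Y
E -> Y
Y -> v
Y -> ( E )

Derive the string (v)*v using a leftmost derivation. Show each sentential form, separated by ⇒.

E ⇒ E*Y ⇒ Y*Y ⇒ (E)*Y ⇒ (Y)*Y ⇒ (v)*Y ⇒ (v)*v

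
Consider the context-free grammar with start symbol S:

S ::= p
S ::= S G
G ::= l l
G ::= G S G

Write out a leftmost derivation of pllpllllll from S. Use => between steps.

S=>SG=>SGG=>SGGG=>pGGG=>pGSGGG=>pllSGGG=>pllpGGG=>pllpllGG=>pllpllllG=>pllpllllll

S => SG   [S ::= S G]
SG => SGG   [S ::= S G]
SGG => SGGG   [S ::= S G]
SGGG => pGGG   [S ::= p]
pGGG => pGSGGG   [G ::= G S G]
pGSGGG => pllSGGG   [G ::= l l]
pllSGGG => pllpGGG   [S ::= p]
pllpGGG => pllpllGG   [G ::= l l]
pllpllGG => pllpllllG   [G ::= l l]
pllpllllG => pllpllllll   [G ::= l l]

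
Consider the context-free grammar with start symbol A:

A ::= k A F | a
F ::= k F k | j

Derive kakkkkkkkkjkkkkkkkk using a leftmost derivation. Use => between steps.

A => kAF   [A ::= k A F]
kAF => kaF   [A ::= a]
kaF => kakFk   [F ::= k F k]
kakFk => kakkFkk   [F ::= k F k]
kakkFkk => kakkkFkkk   [F ::= k F k]
kakkkFkkk => kakkkkFkkkk   [F ::= k F k]
kakkkkFkkkk => kakkkkkFkkkkk   [F ::= k F k]
kakkkkkFkkkkk => kakkkkkkFkkkkkk   [F ::= k F k]
kakkkkkkFkkkkkk => kakkkkkkkFkkkkkkk   [F ::= k F k]
kakkkkkkkFkkkkkkk => kakkkkkkkkFkkkkkkkk   [F ::= k F k]
kakkkkkkkkFkkkkkkkk => kakkkkkkkkjkkkkkkkk   [F ::= j]

A => kAF => kaF => kakFk => kakkFkk => kakkkFkkk => kakkkkFkkkk => kakkkkkFkkkkk => kakkkkkkFkkkkkk => kakkkkkkkFkkkkkkk => kakkkkkkkkFkkkkkkkk => kakkkkkkkkjkkkkkkkk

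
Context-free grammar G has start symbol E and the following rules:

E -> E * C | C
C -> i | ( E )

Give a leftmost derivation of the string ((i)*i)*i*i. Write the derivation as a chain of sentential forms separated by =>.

E => E*C => E*C*C => C*C*C => (E)*C*C => (E*C)*C*C => (C*C)*C*C => ((E)*C)*C*C => ((C)*C)*C*C => ((i)*C)*C*C => ((i)*i)*C*C => ((i)*i)*i*C => ((i)*i)*i*i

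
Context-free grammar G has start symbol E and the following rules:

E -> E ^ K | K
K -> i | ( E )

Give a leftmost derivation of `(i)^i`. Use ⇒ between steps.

E ⇒ E^K   [E -> E ^ K]
E^K ⇒ K^K   [E -> K]
K^K ⇒ (E)^K   [K -> ( E )]
(E)^K ⇒ (K)^K   [E -> K]
(K)^K ⇒ (i)^K   [K -> i]
(i)^K ⇒ (i)^i   [K -> i]

E⇒E^K⇒K^K⇒(E)^K⇒(K)^K⇒(i)^K⇒(i)^i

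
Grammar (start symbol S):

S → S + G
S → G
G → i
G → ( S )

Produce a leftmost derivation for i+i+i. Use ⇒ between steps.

S ⇒ S+G ⇒ S+G+G ⇒ G+G+G ⇒ i+G+G ⇒ i+i+G ⇒ i+i+i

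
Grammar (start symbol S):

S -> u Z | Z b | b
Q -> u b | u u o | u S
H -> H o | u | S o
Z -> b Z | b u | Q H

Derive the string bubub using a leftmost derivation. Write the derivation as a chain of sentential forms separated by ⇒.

S ⇒ Zb   [S -> Z b]
Zb ⇒ bZb   [Z -> b Z]
bZb ⇒ bQHb   [Z -> Q H]
bQHb ⇒ bubHb   [Q -> u b]
bubHb ⇒ bubub   [H -> u]

S⇒Zb⇒bZb⇒bQHb⇒bubHb⇒bubub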